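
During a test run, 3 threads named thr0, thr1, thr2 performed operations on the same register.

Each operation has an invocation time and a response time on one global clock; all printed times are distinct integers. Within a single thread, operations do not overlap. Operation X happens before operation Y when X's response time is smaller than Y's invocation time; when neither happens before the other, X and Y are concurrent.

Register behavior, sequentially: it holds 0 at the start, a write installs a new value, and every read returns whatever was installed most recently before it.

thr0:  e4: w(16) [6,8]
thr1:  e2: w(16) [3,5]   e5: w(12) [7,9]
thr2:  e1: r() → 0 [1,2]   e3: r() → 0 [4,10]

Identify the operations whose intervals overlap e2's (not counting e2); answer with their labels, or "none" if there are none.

e3

e2 spans [3,5]: anything still running between times 3 and 5 counts as concurrent
e1 [1,2]: before
e3 [4,10]: concurrent
e4 [6,8]: after
e5 [7,9]: after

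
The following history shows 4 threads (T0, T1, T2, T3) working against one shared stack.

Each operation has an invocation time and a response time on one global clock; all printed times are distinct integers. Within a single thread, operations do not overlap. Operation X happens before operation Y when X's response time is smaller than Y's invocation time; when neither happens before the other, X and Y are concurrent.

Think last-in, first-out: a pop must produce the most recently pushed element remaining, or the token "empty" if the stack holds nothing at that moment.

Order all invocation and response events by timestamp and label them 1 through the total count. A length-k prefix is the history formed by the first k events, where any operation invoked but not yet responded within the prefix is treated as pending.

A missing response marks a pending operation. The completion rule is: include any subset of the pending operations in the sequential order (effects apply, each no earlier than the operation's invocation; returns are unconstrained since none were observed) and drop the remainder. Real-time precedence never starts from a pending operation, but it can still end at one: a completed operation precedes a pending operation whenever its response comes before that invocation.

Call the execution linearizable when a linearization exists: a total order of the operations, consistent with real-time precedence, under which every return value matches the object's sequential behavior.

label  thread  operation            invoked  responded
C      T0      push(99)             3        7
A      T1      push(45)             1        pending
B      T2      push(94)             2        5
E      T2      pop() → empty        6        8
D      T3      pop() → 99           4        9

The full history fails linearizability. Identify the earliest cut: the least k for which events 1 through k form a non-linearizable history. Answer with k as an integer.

events 1..8 are linearizable; a witness order is B, D, E, A, C:
step 1: B push(94) — stack <94>
step 2: D pop() (pending, included) — stack <>
step 3: E pop() → empty — stack <>
step 4: A push(45) (pending, included) — stack <45>
step 5: C push(99) — stack <45,99>
once event 9 joins (D's response, time 9), exhaustive search finds no witness
every completion of the 1 pending operation (A) was checked; none linearizes
for example B, C, D, E (pending dropped) fails at step 4: E pop() → empty is not legal there
for example B, C, E, D (pending dropped) fails at step 3: E pop() → empty is not legal there

9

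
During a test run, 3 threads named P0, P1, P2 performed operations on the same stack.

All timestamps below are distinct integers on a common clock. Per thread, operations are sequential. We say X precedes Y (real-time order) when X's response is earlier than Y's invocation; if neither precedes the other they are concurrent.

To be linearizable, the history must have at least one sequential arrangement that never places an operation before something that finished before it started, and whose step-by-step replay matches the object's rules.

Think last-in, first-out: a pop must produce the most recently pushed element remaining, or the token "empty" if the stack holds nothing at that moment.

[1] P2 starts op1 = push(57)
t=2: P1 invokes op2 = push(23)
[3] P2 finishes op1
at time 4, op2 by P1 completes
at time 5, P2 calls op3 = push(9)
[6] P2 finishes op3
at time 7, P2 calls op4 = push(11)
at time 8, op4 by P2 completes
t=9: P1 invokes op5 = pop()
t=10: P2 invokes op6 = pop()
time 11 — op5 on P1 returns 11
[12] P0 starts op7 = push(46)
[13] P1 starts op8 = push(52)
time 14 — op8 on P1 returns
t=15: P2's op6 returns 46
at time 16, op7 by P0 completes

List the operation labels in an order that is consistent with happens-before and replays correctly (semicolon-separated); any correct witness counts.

op1; op2; op3; op4; op5; op7; op6; op8

1. op1 push(57), leaving stack <57>
2. op2 push(23), leaving stack <57,23>
3. op3 push(9), leaving stack <57,23,9>
4. op4 push(11), leaving stack <57,23,9,11>
5. op5 pop() → 11, leaving stack <57,23,9>
6. op7 push(46), leaving stack <57,23,9,46>
7. op6 pop() → 46, leaving stack <57,23,9>
8. op8 push(52), leaving stack <57,23,9,52>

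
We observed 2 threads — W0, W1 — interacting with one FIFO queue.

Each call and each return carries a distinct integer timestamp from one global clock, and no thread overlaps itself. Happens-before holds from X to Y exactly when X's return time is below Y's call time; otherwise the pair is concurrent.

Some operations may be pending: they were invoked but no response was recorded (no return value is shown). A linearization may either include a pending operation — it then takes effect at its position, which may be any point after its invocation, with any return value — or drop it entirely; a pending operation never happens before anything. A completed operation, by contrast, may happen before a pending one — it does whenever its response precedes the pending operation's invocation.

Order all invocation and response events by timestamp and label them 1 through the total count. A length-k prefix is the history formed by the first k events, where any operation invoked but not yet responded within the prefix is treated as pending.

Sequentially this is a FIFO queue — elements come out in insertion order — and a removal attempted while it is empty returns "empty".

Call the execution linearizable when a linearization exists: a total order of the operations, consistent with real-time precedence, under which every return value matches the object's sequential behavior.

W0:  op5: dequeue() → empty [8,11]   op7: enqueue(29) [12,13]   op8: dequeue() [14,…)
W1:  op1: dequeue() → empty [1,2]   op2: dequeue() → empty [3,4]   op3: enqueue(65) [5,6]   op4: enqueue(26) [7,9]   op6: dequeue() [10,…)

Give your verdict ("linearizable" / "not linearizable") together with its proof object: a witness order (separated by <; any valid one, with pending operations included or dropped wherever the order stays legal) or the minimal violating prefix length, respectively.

not linearizable — minimal violating prefix: 11 events

prefix check: 1..10 passes, 1..11 fails once op5's time-11 response joins
every one of the 2 real-time-consistent orders over 5 completed FIFO queue ops fails the sequential spec
no completion choice of the 1 pending operation (op6) rescues it — every subset was tried
e.g. op1, op2, op3, op4, op5 (pending dropped): illegal at step 5, since op5 dequeue() → empty cannot apply there
e.g. op1, op2, op3, op5, op4 (pending dropped): illegal at step 4, since op5 dequeue() → empty cannot apply there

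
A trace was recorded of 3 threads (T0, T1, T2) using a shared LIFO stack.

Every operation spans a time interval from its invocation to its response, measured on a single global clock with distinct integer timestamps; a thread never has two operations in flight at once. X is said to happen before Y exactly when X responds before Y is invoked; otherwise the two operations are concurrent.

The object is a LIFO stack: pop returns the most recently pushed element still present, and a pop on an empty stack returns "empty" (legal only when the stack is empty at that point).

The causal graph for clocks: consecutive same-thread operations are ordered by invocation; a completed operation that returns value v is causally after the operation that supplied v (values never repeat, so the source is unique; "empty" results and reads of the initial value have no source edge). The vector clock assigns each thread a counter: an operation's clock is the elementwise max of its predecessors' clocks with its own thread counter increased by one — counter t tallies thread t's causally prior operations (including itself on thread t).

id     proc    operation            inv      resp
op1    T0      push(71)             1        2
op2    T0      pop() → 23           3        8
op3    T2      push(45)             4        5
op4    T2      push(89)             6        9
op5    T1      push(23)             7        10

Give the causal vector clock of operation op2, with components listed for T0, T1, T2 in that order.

(2, 1, 0)

invoked at 4, op3 has no predecessors; its own T2 bump gives (0, 0, 1)
invoked at 7, op5 has no predecessors; its own T1 bump gives (0, 1, 0)
invoked at 1, op1 has no predecessors; its own T0 bump gives (1, 0, 0)
from VC(op3)=(0, 0, 1), op4 (invoked 6) maxes components and bumps T2 → (0, 0, 2)
from VC(op1)=(1, 0, 0), VC(op5)=(0, 1, 0), op2 (invoked 3) maxes components and bumps T0 → (2, 1, 0)
target: VC(op2) = (2, 1, 0)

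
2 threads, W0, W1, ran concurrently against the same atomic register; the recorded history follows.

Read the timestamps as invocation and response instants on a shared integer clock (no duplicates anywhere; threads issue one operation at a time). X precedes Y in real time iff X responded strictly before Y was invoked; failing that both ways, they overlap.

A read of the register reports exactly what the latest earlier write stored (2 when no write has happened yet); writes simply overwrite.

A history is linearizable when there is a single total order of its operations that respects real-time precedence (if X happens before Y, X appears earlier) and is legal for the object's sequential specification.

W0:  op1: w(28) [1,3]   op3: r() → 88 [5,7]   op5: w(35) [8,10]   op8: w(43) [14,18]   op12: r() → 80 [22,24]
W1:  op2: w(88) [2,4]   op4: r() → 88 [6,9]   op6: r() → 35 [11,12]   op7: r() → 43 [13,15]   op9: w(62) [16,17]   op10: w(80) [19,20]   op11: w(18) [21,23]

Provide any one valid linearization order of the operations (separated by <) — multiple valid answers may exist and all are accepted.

after step 1 (op1 w(28)): value 28
after step 2 (op2 w(88)): value 88
after step 3 (op3 r() → 88): value 88
after step 4 (op4 r() → 88): value 88
after step 5 (op5 w(35)): value 35
after step 6 (op6 r() → 35): value 35
after step 7 (op8 w(43)): value 43
after step 8 (op7 r() → 43): value 43
after step 9 (op9 w(62)): value 62
after step 10 (op10 w(80)): value 80
after step 11 (op12 r() → 80): value 80
after step 12 (op11 w(18)): value 18

op1 < op2 < op3 < op4 < op5 < op6 < op8 < op7 < op9 < op10 < op12 < op11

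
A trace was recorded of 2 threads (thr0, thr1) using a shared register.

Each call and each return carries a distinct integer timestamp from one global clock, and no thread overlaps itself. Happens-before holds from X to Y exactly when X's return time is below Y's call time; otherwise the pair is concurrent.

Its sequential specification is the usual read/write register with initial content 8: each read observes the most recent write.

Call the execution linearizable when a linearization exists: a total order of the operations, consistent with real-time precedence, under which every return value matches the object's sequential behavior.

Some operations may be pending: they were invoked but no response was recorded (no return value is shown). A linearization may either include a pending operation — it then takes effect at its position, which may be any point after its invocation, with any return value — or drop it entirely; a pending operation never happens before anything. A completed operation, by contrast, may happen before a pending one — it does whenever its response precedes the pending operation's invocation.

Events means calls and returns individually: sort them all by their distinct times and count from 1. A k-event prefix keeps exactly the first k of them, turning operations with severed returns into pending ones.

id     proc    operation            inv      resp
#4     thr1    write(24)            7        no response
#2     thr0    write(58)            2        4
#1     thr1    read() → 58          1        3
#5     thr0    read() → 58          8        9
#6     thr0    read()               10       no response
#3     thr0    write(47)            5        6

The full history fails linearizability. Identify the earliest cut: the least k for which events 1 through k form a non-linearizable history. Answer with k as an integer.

9

events 1..8 are linearizable; a witness order is #2, #1, #3:
step 1: #2 write(58) — value 58
step 2: #1 read() → 58 — value 58
step 3: #3 write(47) — value 47
with event 9 included (#5 responding at time 9), all real-time-consistent orders fail
completion choices over the 1 pending operation (#4) were checked; none helps
sample order #1, #2, #3, #5 (pending dropped) stalls at step 1 — #1 read() → 58 has no legal effect
sample order #2, #1, #3, #5 (pending dropped) stalls at step 4 — #5 read() → 58 has no legal effect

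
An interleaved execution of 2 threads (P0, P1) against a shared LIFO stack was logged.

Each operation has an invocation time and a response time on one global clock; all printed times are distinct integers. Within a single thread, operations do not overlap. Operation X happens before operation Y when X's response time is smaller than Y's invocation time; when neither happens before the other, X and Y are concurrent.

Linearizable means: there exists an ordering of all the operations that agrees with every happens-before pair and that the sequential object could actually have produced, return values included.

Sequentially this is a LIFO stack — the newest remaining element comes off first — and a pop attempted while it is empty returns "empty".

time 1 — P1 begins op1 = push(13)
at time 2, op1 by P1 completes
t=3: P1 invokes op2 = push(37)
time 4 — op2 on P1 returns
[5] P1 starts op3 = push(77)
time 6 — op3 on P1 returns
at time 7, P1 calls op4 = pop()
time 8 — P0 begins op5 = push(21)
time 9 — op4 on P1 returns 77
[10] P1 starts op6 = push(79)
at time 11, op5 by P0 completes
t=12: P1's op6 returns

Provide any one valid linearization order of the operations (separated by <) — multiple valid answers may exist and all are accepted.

op1 < op2 < op3 < op4 < op5 < op6

step 1: op1 push(13) — stack <13>
step 2: op2 push(37) — stack <13,37>
step 3: op3 push(77) — stack <13,37,77>
step 4: op4 pop() → 77 — stack <13,37>
step 5: op5 push(21) — stack <13,37,21>
step 6: op6 push(79) — stack <13,37,21,79>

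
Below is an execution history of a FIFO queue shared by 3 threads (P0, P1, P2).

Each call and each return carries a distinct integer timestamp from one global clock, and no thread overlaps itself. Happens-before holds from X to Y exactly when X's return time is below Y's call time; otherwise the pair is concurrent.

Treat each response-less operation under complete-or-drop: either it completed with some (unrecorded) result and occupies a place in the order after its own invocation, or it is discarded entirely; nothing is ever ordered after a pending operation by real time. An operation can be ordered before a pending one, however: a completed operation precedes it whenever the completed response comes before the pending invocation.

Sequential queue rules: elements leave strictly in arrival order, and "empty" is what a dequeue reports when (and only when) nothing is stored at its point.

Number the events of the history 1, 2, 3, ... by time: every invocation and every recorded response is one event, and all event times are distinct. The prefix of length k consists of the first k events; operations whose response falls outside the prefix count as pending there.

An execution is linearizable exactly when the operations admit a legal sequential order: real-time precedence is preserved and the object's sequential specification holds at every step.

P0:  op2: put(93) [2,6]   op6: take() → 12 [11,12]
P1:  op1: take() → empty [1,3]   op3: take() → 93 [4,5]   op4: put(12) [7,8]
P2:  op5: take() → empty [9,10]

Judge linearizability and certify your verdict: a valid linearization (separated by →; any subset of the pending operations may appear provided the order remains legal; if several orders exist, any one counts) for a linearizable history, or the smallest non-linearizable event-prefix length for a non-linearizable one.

already the first 10 events (up to op5's response at time 10) admit no linearization; the first 9 still do
the 5 completed operations admit 3 real-time orders; each fails the FIFO queue replay
for example op1, op2, op3, op4, op5 fails at step 5: op5 take() → empty is not legal there
for example op1, op3, op2, op4, op5 fails at step 2: op3 take() → 93 is not legal there

not linearizable — minimal violating prefix: 10 events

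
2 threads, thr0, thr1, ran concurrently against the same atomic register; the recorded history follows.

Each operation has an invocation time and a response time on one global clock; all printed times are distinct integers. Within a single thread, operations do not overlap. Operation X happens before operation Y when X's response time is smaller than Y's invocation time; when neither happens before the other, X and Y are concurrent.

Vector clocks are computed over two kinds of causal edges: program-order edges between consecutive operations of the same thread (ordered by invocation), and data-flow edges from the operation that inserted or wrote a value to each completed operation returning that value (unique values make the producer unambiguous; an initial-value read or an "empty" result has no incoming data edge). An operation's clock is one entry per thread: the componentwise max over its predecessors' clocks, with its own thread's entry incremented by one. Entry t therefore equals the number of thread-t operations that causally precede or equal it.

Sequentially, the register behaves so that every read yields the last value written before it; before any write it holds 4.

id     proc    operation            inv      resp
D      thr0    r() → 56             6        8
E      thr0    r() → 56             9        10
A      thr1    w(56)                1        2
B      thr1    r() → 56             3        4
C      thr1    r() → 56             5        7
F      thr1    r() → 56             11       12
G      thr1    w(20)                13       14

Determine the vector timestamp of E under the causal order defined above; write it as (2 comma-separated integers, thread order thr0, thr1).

(2, 1)

A (invocation 1): nothing precedes it; thr1's component alone gives (0, 1)
from VC(A)=(0, 1), B (invoked 3) maxes components and bumps thr1 → (0, 2)
from VC(A)=(0, 1), D (invoked 6) maxes components and bumps thr0 → (1, 1)
from VC(A)=(0, 1), VC(B)=(0, 2), C (invoked 5) maxes components and bumps thr1 → (0, 3)
from VC(A)=(0, 1), VC(D)=(1, 1), E (invoked 9) maxes components and bumps thr0 → (2, 1)
from VC(A)=(0, 1), VC(C)=(0, 3), F (invoked 11) maxes components and bumps thr1 → (0, 4)
from VC(F)=(0, 4), G (invoked 13) maxes components and bumps thr1 → (0, 5)
target: VC(E) = (2, 1)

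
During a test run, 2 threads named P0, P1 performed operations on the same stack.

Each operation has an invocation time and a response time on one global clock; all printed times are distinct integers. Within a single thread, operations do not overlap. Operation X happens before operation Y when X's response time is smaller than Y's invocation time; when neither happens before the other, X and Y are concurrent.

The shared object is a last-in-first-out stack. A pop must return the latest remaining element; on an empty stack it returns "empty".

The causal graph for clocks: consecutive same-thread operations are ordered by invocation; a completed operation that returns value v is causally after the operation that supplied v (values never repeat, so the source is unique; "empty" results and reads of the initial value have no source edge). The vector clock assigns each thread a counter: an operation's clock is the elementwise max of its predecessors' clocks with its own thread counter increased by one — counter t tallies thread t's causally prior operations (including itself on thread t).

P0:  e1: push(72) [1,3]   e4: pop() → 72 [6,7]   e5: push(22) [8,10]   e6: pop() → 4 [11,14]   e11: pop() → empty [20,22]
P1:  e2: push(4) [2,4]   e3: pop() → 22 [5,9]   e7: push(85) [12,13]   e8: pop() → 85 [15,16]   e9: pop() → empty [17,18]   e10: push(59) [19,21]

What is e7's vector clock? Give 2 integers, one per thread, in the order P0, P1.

(3, 3)

e2, invoked 2, has no incoming edges; only P1's bump applies → (0, 1)
e1, invoked 1, has no incoming edges; only P0's bump applies → (1, 0)
merge at e4 (invoked 6): VC(e1)=(1, 0), own-thread bump on P0 → (2, 0)
merge at e5 (invoked 8): VC(e4)=(2, 0), own-thread bump on P0 → (3, 0)
merge at e3 (invoked 5): VC(e2)=(0, 1), VC(e5)=(3, 0), own-thread bump on P1 → (3, 2)
merge at e6 (invoked 11): VC(e2)=(0, 1), VC(e5)=(3, 0), own-thread bump on P0 → (4, 1)
merge at e7 (invoked 12): VC(e3)=(3, 2), own-thread bump on P1 → (3, 3)
merge at e11 (invoked 20): VC(e6)=(4, 1), own-thread bump on P0 → (5, 1)
merge at e8 (invoked 15): VC(e7)=(3, 3), own-thread bump on P1 → (3, 4)
merge at e9 (invoked 17): VC(e8)=(3, 4), own-thread bump on P1 → (3, 5)
merge at e10 (invoked 19): VC(e9)=(3, 5), own-thread bump on P1 → (3, 6)
target: VC(e7) = (3, 3)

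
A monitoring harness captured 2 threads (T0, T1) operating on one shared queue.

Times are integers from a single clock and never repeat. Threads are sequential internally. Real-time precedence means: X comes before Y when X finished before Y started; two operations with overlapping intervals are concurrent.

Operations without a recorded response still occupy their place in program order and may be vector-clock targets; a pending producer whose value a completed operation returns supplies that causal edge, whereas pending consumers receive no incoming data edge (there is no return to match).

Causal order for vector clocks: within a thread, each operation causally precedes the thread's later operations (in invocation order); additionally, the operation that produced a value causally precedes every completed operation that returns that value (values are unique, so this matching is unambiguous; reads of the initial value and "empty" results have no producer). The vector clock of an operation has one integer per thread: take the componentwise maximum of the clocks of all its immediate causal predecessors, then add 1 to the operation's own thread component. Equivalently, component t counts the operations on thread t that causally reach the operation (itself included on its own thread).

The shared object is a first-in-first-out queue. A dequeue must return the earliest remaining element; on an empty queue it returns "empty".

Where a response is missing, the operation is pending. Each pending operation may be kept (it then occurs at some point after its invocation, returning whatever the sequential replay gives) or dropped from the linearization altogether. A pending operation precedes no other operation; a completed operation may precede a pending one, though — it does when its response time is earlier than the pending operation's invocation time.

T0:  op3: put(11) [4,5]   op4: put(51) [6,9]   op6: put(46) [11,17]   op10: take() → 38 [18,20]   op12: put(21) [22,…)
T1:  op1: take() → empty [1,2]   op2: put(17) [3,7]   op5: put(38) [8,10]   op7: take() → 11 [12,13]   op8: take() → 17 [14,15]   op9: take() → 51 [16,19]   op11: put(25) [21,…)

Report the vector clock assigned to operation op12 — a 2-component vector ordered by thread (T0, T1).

(5, 3)

VC(op1, invoked at 1): no causal predecessors; +1 on T1 → (0, 1)
VC(op3, invoked at 4): no causal predecessors; +1 on T0 → (1, 0)
merge at op2 (invoked 3): VC(op1)=(0, 1), own-thread bump on T1 → (0, 2)
merge at op4 (invoked 6): VC(op3)=(1, 0), own-thread bump on T0 → (2, 0)
merge at op5 (invoked 8): VC(op2)=(0, 2), own-thread bump on T1 → (0, 3)
merge at op6 (invoked 11): VC(op4)=(2, 0), own-thread bump on T0 → (3, 0)
merge at op7 (invoked 12): VC(op3)=(1, 0), VC(op5)=(0, 3), own-thread bump on T1 → (1, 4)
merge at op8 (invoked 14): VC(op2)=(0, 2), VC(op7)=(1, 4), own-thread bump on T1 → (1, 5)
merge at op10 (invoked 18): VC(op5)=(0, 3), VC(op6)=(3, 0), own-thread bump on T0 → (4, 3)
merge at op9 (invoked 16): VC(op4)=(2, 0), VC(op8)=(1, 5), own-thread bump on T1 → (2, 6)
merge at op12 (invoked 22): VC(op10)=(4, 3), own-thread bump on T0 → (5, 3)
merge at op11 (invoked 21): VC(op9)=(2, 6), own-thread bump on T1 → (2, 7)
target: VC(op12) = (5, 3)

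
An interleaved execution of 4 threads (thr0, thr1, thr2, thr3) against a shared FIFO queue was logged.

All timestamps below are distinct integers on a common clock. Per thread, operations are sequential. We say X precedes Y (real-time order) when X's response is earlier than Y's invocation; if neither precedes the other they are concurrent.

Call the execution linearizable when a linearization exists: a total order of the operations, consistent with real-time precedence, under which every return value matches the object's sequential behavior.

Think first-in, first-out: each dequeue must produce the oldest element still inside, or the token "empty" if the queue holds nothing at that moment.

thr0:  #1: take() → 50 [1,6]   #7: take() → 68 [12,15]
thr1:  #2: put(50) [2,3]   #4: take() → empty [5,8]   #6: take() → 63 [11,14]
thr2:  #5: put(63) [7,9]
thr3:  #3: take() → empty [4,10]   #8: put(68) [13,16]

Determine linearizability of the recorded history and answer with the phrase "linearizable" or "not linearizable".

linearizable

one valid linearization: #2, #1, #3, #4, #5, #6, #8, #7
step 1: #2 put(50) — queue <50>
step 2: #1 take() → 50 — queue <>
step 3: #3 take() → empty — queue <>
step 4: #4 take() → empty — queue <>
step 5: #5 put(63) — queue <63>
step 6: #6 take() → 63 — queue <>
step 7: #8 put(68) — queue <68>
step 8: #7 take() → 68 — queue <>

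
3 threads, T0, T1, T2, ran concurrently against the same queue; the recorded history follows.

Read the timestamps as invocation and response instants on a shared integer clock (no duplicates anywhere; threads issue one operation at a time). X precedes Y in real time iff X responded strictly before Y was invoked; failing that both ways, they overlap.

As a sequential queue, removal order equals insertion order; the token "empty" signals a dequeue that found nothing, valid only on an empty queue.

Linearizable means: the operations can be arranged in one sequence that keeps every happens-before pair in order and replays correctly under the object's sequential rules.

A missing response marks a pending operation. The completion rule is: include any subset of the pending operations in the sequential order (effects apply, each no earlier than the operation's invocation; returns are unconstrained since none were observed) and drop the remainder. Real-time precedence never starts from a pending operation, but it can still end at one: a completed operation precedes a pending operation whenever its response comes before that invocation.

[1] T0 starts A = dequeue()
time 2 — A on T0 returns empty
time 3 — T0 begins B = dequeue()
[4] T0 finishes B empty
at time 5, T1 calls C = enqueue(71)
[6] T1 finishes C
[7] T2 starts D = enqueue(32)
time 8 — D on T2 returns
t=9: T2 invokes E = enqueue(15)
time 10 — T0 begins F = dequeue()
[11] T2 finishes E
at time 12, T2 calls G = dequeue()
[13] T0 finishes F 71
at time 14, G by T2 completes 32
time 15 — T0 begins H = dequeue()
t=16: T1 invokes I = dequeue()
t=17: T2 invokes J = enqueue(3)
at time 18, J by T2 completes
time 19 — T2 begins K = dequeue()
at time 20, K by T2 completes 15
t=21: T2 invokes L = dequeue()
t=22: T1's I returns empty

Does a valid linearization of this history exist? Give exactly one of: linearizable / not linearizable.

linearizable

one valid linearization: A, B, C, D, E, F, G, J, K, H, I
after step 1 (A dequeue() → empty): queue <>
after step 2 (B dequeue() → empty): queue <>
after step 3 (C enqueue(71)): queue <71>
after step 4 (D enqueue(32)): queue <71,32>
after step 5 (E enqueue(15)): queue <71,32,15>
after step 6 (F dequeue() → 71): queue <32,15>
after step 7 (G dequeue() → 32): queue <15>
after step 8 (J enqueue(3)): queue <15,3>
after step 9 (K dequeue() → 15): queue <3>
after step 10 (H dequeue() (pending, included)): queue <>
after step 11 (I dequeue() → empty): queue <>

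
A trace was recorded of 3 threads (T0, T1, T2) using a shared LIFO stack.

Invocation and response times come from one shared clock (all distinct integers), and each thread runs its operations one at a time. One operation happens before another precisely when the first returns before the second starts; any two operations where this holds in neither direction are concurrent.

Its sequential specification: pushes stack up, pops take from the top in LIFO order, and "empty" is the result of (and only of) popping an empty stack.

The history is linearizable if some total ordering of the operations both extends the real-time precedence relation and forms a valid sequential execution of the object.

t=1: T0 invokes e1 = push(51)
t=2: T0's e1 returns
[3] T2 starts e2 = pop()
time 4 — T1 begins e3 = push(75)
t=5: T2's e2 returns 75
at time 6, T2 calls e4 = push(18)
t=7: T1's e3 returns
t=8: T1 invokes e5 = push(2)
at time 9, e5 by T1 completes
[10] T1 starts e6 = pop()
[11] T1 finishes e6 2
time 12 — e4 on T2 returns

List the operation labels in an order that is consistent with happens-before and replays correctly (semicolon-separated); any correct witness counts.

e1; e3; e2; e4; e5; e6

1. e1 push(51), leaving stack <51>
2. e3 push(75), leaving stack <51,75>
3. e2 pop() → 75, leaving stack <51>
4. e4 push(18), leaving stack <51,18>
5. e5 push(2), leaving stack <51,18,2>
6. e6 pop() → 2, leaving stack <51,18>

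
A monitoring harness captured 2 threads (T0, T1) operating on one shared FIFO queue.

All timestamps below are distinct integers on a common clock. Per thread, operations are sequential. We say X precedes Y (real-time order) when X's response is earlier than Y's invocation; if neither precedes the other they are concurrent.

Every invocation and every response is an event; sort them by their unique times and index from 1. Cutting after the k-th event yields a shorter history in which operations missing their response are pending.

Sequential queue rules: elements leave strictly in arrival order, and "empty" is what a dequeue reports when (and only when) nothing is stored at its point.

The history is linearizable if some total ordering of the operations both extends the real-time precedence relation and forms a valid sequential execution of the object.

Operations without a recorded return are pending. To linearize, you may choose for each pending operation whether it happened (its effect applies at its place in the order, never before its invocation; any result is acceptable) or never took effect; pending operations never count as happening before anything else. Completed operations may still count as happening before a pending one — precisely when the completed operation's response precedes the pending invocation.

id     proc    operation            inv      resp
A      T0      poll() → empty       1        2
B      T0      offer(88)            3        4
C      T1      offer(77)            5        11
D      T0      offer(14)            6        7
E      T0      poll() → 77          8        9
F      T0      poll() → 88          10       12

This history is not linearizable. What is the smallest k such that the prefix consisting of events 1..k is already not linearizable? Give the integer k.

one valid order for events 1..8 is A, B, C, D:
step 1: A poll() → empty — queue <>
step 2: B offer(88) — queue <88>
step 3: C offer(77) (pending, included) — queue <88,77>
step 4: D offer(14) — queue <88,77,14>
once event 9 joins (E's response, time 9), exhaustive search finds no witness
including or dropping the 1 pending operation (C) in any combination fails
sample order A, B, D, E (pending dropped) stalls at step 4 — E poll() → 77 has no legal effect

9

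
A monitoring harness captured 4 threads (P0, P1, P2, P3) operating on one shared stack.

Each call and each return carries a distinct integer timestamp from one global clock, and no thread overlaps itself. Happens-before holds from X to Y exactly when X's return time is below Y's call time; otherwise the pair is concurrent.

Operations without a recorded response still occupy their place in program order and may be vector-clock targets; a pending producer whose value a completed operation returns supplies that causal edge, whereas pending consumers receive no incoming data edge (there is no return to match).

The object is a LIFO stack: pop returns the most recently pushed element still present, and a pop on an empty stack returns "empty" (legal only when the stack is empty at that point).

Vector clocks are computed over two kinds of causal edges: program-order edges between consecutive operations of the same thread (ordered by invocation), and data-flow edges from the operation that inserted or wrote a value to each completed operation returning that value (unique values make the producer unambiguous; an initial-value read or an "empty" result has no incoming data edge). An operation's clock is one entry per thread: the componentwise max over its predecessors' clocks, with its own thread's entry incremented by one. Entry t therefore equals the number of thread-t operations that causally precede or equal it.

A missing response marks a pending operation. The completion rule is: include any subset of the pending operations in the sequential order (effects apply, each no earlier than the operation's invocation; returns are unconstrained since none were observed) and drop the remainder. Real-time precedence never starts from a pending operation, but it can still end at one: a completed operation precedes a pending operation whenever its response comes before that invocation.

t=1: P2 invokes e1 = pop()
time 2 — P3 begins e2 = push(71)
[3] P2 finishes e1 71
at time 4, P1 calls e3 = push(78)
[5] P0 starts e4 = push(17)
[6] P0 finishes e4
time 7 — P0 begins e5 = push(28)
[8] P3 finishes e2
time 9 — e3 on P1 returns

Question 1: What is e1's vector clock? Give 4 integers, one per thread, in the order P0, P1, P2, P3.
(0, 0, 1, 1)

invoked at 2, e2 has no predecessors; its own P3 bump gives (0, 0, 0, 1)
invoked at 4, e3 has no predecessors; its own P1 bump gives (0, 1, 0, 0)
invoked at 5, e4 has no predecessors; its own P0 bump gives (1, 0, 0, 0)
from VC(e2)=(0, 0, 0, 1), e1 (invoked 1) maxes components and bumps P2 → (0, 0, 1, 1)
from VC(e4)=(1, 0, 0, 0), e5 (invoked 7) maxes components and bumps P0 → (2, 0, 0, 0)
target: VC(e1) = (0, 0, 1, 1)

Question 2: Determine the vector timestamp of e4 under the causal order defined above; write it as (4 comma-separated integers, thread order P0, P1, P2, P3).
(1, 0, 0, 0)

VC(e2, invoked at 2): no causal predecessors; +1 on P3 → (0, 0, 0, 1)
VC(e3, invoked at 4): no causal predecessors; +1 on P1 → (0, 1, 0, 0)
VC(e4, invoked at 5): no causal predecessors; +1 on P0 → (1, 0, 0, 0)
VC(e1, invoked at 1): max of VC(e2)=(0, 0, 0, 1), then +1 on thread P2 → (0, 0, 1, 1)
VC(e5, invoked at 7): max of VC(e4)=(1, 0, 0, 0), then +1 on thread P0 → (2, 0, 0, 0)
target: VC(e4) = (1, 0, 0, 0)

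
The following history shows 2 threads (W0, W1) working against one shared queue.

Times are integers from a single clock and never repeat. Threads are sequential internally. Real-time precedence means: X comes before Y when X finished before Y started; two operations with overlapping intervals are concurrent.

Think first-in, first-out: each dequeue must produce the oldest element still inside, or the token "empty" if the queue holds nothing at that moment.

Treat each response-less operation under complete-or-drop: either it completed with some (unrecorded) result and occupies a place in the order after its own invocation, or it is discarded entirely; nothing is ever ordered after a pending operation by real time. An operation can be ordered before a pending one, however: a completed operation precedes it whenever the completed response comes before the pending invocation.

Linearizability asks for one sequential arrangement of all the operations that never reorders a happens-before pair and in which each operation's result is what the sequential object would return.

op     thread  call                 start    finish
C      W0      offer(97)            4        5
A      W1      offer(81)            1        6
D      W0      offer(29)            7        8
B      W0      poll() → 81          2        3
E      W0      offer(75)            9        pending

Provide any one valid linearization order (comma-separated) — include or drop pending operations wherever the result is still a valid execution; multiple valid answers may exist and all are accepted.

1. A offer(81), leaving queue <81>
2. B poll() → 81, leaving queue <>
3. C offer(97), leaving queue <97>
4. D offer(29), leaving queue <97,29>

A, B, C, D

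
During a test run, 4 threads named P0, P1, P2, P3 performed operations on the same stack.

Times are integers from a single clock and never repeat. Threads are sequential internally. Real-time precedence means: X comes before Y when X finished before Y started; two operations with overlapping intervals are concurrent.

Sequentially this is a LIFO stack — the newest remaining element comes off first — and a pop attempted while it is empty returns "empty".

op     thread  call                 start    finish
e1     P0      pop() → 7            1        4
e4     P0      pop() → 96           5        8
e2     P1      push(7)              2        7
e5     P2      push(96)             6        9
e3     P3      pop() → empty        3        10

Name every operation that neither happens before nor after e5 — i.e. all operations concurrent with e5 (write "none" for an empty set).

overlap test against e5 [6,9]: concurrent iff the interval meets 6..9
e1 [1,4]: before
e2 [2,7]: concurrent
e3 [3,10]: concurrent
e4 [5,8]: concurrent

e2, e3, e4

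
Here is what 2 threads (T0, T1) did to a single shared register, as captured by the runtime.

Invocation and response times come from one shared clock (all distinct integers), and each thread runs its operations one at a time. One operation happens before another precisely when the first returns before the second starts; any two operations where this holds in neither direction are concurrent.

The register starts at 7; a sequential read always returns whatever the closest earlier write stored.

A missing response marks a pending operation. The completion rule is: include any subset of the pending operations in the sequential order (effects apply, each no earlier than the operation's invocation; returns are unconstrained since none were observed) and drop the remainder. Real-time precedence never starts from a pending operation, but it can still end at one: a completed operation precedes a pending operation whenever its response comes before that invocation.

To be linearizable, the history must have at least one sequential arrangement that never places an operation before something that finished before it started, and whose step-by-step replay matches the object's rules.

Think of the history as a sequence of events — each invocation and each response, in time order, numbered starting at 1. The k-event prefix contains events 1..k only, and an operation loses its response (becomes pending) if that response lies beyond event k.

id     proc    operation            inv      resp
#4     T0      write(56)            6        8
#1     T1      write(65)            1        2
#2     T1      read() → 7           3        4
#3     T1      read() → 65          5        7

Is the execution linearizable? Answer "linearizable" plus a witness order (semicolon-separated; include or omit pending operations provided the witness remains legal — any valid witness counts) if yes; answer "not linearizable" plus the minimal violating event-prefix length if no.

not linearizable — minimal violating prefix: 4 events

cut after 3 events: linearizable; cut after 4 events (#2 responds, time 4): not linearizable
the sole real-time-consistent order of 2 completed operations fails the register replay
take #1, #2: step 2 already fails, because #2 read() → 7 cannot occur there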